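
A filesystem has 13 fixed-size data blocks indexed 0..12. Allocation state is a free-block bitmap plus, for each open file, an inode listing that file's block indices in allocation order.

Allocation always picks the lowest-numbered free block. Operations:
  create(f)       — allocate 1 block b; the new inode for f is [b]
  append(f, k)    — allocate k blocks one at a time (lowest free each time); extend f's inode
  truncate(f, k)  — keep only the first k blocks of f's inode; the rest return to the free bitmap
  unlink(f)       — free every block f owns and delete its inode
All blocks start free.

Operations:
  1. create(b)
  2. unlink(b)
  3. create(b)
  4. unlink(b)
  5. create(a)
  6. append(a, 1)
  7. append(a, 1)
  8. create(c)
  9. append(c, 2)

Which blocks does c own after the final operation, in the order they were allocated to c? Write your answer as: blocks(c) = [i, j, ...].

  1. create(b)  ⇒  F............  {b→[0]}
  2. unlink(b)  ⇒  .............  {}
  3. create(b)  ⇒  F............  {b→[0]}
  4. unlink(b)  ⇒  .............  {}
  5. create(a)  ⇒  F............  {a→[0]}
  6. append(a, 1)  ⇒  FF...........  {a→[0, 1]}
  7. append(a, 1)  ⇒  FFF..........  {a→[0, 1, 2]}
  8. create(c)  ⇒  FFFF.........  {a→[0, 1, 2]; c→[3]}
  9. append(c, 2)  ⇒  FFFFFF.......  {a→[0, 1, 2]; c→[3, 4, 5]}

blocks(c) = [3, 4, 5]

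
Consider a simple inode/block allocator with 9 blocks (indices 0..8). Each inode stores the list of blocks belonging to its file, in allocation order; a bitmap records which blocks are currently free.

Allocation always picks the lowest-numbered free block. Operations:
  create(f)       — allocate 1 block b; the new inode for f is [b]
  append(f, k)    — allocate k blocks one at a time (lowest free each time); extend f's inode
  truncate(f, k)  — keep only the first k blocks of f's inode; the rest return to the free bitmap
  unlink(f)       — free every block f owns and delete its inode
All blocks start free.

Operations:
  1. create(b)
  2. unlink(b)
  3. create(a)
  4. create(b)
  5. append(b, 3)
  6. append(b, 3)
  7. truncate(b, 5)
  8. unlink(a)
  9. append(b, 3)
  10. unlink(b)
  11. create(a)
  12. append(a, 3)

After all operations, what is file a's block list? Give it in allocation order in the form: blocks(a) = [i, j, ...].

  1. create(b)  ⇒  F........  {b→[0]}
  2. unlink(b)  ⇒  .........  {}
  3. create(a)  ⇒  F........  {a→[0]}
  4. create(b)  ⇒  FF.......  {a→[0]; b→[1]}
  5. append(b, 3)  ⇒  FFFFF....  {a→[0]; b→[1, 2, 3, 4]}
  6. append(b, 3)  ⇒  FFFFFFFF.  {a→[0]; b→[1, 2, 3, 4, 5, 6, 7]}
  7. truncate(b, 5)  ⇒  FFFFFF...  {a→[0]; b→[1, 2, 3, 4, 5]}
  8. unlink(a)  ⇒  .FFFFF...  {b→[1, 2, 3, 4, 5]}
  9. append(b, 3)  ⇒  FFFFFFFF.  {b→[1, 2, 3, 4, 5, 0, 6, 7]}
  10. unlink(b)  ⇒  .........  {}
  11. create(a)  ⇒  F........  {a→[0]}
  12. append(a, 3)  ⇒  FFFF.....  {a→[0, 1, 2, 3]}

blocks(a) = [0, 1, 2, 3]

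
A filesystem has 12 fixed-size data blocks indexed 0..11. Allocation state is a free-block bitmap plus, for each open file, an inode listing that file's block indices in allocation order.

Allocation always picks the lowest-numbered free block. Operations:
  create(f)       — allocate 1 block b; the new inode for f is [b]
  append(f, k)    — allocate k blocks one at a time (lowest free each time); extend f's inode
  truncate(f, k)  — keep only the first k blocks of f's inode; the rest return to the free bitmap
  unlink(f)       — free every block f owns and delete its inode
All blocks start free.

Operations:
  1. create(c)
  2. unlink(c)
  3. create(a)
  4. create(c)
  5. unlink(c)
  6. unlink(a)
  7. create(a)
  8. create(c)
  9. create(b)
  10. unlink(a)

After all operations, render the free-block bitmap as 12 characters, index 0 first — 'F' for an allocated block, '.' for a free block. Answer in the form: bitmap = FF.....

bitmap = .FF.........

  1. create(c)  ⇒  F...........  {c→[0]}
  2. unlink(c)  ⇒  ............  {}
  3. create(a)  ⇒  F...........  {a→[0]}
  4. create(c)  ⇒  FF..........  {a→[0]; c→[1]}
  5. unlink(c)  ⇒  F...........  {a→[0]}
  6. unlink(a)  ⇒  ............  {}
  7. create(a)  ⇒  F...........  {a→[0]}
  8. create(c)  ⇒  FF..........  {a→[0]; c→[1]}
  9. create(b)  ⇒  FFF.........  {a→[0]; b→[2]; c→[1]}
  10. unlink(a)  ⇒  .FF.........  {b→[2]; c→[1]}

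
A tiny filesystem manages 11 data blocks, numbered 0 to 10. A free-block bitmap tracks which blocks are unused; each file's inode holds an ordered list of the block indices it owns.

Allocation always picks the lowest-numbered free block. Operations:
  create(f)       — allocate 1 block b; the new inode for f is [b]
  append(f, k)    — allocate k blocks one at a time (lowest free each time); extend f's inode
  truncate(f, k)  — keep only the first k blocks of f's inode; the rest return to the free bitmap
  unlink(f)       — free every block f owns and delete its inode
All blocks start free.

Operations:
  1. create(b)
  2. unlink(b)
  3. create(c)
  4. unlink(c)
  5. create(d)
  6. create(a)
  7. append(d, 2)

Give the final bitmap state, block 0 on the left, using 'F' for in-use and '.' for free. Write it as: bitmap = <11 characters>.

after create(b) → b:[0]  free=[F..........]
after unlink(b) →   free=[...........]
after create(c) → c:[0]  free=[F..........]
after unlink(c) →   free=[...........]
after create(d) → d:[0]  free=[F..........]
after create(a) → a:[1], d:[0]  free=[FF.........]
after append(d, 2) → a:[1], d:[0, 2, 3]  free=[FFFF.......]

bitmap = FFFF.......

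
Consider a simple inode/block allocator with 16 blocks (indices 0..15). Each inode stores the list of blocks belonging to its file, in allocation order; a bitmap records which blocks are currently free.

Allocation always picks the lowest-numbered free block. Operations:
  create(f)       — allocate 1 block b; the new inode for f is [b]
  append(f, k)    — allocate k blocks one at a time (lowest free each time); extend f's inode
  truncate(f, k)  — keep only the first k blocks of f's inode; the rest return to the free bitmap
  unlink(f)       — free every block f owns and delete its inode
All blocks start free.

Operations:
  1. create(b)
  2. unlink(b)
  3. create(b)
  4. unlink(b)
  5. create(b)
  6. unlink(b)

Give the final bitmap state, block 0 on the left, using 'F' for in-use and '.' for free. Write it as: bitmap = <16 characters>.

create(b): bitmap=F............... | b=[0]
unlink(b): bitmap=................ | 
create(b): bitmap=F............... | b=[0]
unlink(b): bitmap=................ | 
create(b): bitmap=F............... | b=[0]
unlink(b): bitmap=................ | 

bitmap = ................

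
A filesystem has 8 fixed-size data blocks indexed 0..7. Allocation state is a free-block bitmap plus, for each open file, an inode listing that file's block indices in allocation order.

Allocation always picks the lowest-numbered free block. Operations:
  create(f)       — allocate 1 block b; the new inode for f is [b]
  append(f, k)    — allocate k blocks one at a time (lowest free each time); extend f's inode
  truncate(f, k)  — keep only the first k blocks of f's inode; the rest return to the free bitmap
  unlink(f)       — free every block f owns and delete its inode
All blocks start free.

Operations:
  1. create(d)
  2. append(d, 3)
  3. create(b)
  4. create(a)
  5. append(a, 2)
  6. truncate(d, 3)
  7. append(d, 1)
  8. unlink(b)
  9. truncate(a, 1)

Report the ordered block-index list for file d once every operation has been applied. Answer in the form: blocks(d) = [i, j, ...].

blocks(d) = [0, 1, 2, 3]

after create(d) → d:[0]  free=[F.......]
after append(d, 3) → d:[0, 1, 2, 3]  free=[FFFF....]
after create(b) → b:[4], d:[0, 1, 2, 3]  free=[FFFFF...]
after create(a) → a:[5], b:[4], d:[0, 1, 2, 3]  free=[FFFFFF..]
after append(a, 2) → a:[5, 6, 7], b:[4], d:[0, 1, 2, 3]  free=[FFFFFFFF]
after truncate(d, 3) → a:[5, 6, 7], b:[4], d:[0, 1, 2]  free=[FFF.FFFF]
after append(d, 1) → a:[5, 6, 7], b:[4], d:[0, 1, 2, 3]  free=[FFFFFFFF]
after unlink(b) → a:[5, 6, 7], d:[0, 1, 2, 3]  free=[FFFF.FFF]
after truncate(a, 1) → a:[5], d:[0, 1, 2, 3]  free=[FFFF.F..]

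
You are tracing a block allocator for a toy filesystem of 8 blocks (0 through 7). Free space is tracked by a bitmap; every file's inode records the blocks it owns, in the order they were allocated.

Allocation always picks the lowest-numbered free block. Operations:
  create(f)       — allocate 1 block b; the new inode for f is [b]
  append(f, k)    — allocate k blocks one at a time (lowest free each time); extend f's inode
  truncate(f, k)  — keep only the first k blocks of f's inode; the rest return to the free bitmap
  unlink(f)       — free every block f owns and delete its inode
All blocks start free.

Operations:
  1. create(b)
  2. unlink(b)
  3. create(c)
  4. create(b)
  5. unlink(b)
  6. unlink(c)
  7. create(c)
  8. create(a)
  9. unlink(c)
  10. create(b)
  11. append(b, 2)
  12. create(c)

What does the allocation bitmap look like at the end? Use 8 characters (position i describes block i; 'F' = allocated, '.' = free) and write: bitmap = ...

bitmap = FFFFF...

after create(b) → b:[0]  free=[F.......]
after unlink(b) →   free=[........]
after create(c) → c:[0]  free=[F.......]
after create(b) → b:[1], c:[0]  free=[FF......]
after unlink(b) → c:[0]  free=[F.......]
after unlink(c) →   free=[........]
after create(c) → c:[0]  free=[F.......]
after create(a) → a:[1], c:[0]  free=[FF......]
after unlink(c) → a:[1]  free=[.F......]
after create(b) → a:[1], b:[0]  free=[FF......]
after append(b, 2) → a:[1], b:[0, 2, 3]  free=[FFFF....]
after create(c) → a:[1], b:[0, 2, 3], c:[4]  free=[FFFFF...]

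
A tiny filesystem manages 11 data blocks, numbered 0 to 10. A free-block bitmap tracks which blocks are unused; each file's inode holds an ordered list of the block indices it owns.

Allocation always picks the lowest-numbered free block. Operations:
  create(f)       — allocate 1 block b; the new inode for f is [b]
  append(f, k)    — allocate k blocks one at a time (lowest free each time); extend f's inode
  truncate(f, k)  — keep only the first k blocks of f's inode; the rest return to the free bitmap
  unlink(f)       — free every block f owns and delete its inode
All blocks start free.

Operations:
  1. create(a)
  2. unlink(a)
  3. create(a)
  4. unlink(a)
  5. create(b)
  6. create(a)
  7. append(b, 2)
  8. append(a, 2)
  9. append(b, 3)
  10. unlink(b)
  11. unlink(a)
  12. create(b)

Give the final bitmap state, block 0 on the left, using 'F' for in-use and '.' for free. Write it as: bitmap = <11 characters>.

  1. create(a)  ⇒  F..........  {a→[0]}
  2. unlink(a)  ⇒  ...........  {}
  3. create(a)  ⇒  F..........  {a→[0]}
  4. unlink(a)  ⇒  ...........  {}
  5. create(b)  ⇒  F..........  {b→[0]}
  6. create(a)  ⇒  FF.........  {a→[1]; b→[0]}
  7. append(b, 2)  ⇒  FFFF.......  {a→[1]; b→[0, 2, 3]}
  8. append(a, 2)  ⇒  FFFFFF.....  {a→[1, 4, 5]; b→[0, 2, 3]}
  9. append(b, 3)  ⇒  FFFFFFFFF..  {a→[1, 4, 5]; b→[0, 2, 3, 6, 7, 8]}
  10. unlink(b)  ⇒  .F..FF.....  {a→[1, 4, 5]}
  11. unlink(a)  ⇒  ...........  {}
  12. create(b)  ⇒  F..........  {b→[0]}

bitmap = F..........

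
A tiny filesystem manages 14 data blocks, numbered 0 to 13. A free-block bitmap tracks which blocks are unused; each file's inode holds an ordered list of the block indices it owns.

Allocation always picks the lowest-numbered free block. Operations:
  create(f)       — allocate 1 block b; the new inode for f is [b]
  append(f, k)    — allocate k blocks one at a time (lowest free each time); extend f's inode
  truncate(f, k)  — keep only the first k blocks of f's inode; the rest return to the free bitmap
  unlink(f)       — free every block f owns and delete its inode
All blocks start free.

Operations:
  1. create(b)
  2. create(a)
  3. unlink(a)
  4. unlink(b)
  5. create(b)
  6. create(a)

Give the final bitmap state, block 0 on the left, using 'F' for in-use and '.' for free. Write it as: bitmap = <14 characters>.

  1. create(b)  ⇒  F.............  {b→[0]}
  2. create(a)  ⇒  FF............  {a→[1]; b→[0]}
  3. unlink(a)  ⇒  F.............  {b→[0]}
  4. unlink(b)  ⇒  ..............  {}
  5. create(b)  ⇒  F.............  {b→[0]}
  6. create(a)  ⇒  FF............  {a→[1]; b→[0]}

bitmap = FF............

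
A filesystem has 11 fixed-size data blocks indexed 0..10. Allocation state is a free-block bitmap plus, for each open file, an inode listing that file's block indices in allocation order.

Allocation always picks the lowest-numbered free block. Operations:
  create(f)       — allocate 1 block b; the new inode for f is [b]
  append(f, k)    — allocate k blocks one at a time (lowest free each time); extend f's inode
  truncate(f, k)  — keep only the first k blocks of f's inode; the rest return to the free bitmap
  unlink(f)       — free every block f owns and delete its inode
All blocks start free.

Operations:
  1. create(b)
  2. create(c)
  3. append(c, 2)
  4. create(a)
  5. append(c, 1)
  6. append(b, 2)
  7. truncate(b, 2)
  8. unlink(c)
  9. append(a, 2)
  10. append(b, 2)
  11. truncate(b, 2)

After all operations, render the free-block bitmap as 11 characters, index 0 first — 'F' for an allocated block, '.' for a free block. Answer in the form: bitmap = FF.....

  1. create(b)  ⇒  F..........  {b→[0]}
  2. create(c)  ⇒  FF.........  {b→[0]; c→[1]}
  3. append(c, 2)  ⇒  FFFF.......  {b→[0]; c→[1, 2, 3]}
  4. create(a)  ⇒  FFFFF......  {a→[4]; b→[0]; c→[1, 2, 3]}
  5. append(c, 1)  ⇒  FFFFFF.....  {a→[4]; b→[0]; c→[1, 2, 3, 5]}
  6. append(b, 2)  ⇒  FFFFFFFF...  {a→[4]; b→[0, 6, 7]; c→[1, 2, 3, 5]}
  7. truncate(b, 2)  ⇒  FFFFFFF....  {a→[4]; b→[0, 6]; c→[1, 2, 3, 5]}
  8. unlink(c)  ⇒  F...F.F....  {a→[4]; b→[0, 6]}
  9. append(a, 2)  ⇒  FFF.F.F....  {a→[4, 1, 2]; b→[0, 6]}
  10. append(b, 2)  ⇒  FFFFFFF....  {a→[4, 1, 2]; b→[0, 6, 3, 5]}
  11. truncate(b, 2)  ⇒  FFF.F.F....  {a→[4, 1, 2]; b→[0, 6]}

bitmap = FFF.F.F....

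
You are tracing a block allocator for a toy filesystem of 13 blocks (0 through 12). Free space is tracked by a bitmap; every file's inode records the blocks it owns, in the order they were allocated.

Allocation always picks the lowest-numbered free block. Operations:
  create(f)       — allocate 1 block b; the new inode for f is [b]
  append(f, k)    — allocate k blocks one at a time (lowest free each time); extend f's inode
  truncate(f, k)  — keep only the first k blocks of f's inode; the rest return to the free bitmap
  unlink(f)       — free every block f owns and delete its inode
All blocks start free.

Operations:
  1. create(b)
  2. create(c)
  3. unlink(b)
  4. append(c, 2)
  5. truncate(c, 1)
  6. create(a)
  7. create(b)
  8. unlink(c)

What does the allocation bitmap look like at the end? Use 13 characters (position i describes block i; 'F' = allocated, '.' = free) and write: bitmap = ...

  1. create(b)  ⇒  F............  {b→[0]}
  2. create(c)  ⇒  FF...........  {b→[0]; c→[1]}
  3. unlink(b)  ⇒  .F...........  {c→[1]}
  4. append(c, 2)  ⇒  FFF..........  {c→[1, 0, 2]}
  5. truncate(c, 1)  ⇒  .F...........  {c→[1]}
  6. create(a)  ⇒  FF...........  {a→[0]; c→[1]}
  7. create(b)  ⇒  FFF..........  {a→[0]; b→[2]; c→[1]}
  8. unlink(c)  ⇒  F.F..........  {a→[0]; b→[2]}

bitmap = F.F..........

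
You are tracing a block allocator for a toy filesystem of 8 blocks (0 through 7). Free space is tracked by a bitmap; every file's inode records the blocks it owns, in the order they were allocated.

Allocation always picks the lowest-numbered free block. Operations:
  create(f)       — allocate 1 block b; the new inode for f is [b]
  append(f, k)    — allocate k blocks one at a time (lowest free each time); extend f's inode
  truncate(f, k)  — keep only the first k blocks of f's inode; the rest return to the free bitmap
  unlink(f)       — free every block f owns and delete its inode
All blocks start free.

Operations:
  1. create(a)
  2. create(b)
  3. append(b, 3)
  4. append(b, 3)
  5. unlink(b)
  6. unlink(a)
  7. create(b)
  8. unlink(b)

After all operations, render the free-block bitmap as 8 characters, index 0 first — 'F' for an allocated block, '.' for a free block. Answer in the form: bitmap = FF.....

bitmap = ........

after create(a) → a:[0]  free=[F.......]
after create(b) → a:[0], b:[1]  free=[FF......]
after append(b, 3) → a:[0], b:[1, 2, 3, 4]  free=[FFFFF...]
after append(b, 3) → a:[0], b:[1, 2, 3, 4, 5, 6, 7]  free=[FFFFFFFF]
after unlink(b) → a:[0]  free=[F.......]
after unlink(a) →   free=[........]
after create(b) → b:[0]  free=[F.......]
after unlink(b) →   free=[........]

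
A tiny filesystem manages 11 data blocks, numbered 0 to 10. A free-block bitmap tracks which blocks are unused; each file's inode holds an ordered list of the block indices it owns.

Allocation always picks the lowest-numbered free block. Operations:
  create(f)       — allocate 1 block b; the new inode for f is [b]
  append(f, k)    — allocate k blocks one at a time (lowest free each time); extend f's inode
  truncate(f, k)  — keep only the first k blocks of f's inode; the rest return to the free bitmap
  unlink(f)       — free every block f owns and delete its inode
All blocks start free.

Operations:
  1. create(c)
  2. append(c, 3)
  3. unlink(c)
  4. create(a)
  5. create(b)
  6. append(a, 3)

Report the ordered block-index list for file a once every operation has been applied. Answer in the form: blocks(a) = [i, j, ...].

blocks(a) = [0, 2, 3, 4]

create(c): bitmap=F.......... | c=[0]
append(c, 3): bitmap=FFFF....... | c=[0, 1, 2, 3]
unlink(c): bitmap=........... | 
create(a): bitmap=F.......... | a=[0]
create(b): bitmap=FF......... | a=[0] b=[1]
append(a, 3): bitmap=FFFFF...... | a=[0, 2, 3, 4] b=[1]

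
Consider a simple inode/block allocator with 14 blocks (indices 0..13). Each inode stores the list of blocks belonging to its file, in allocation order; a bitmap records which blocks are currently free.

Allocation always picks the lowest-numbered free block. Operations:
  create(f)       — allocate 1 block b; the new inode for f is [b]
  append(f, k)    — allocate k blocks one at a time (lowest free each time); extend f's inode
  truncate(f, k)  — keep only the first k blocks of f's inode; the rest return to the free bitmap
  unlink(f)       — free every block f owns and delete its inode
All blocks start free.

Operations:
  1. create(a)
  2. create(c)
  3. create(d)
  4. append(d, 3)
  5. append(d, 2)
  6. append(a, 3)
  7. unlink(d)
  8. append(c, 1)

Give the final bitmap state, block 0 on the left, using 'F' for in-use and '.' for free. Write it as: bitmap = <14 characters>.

create(a): bitmap=F............. | a=[0]
create(c): bitmap=FF............ | a=[0] c=[1]
create(d): bitmap=FFF........... | a=[0] c=[1] d=[2]
append(d, 3): bitmap=FFFFFF........ | a=[0] c=[1] d=[2, 3, 4, 5]
append(d, 2): bitmap=FFFFFFFF...... | a=[0] c=[1] d=[2, 3, 4, 5, 6, 7]
append(a, 3): bitmap=FFFFFFFFFFF... | a=[0, 8, 9, 10] c=[1] d=[2, 3, 4, 5, 6, 7]
unlink(d): bitmap=FF......FFF... | a=[0, 8, 9, 10] c=[1]
append(c, 1): bitmap=FFF.....FFF... | a=[0, 8, 9, 10] c=[1, 2]

bitmap = FFF.....FFF...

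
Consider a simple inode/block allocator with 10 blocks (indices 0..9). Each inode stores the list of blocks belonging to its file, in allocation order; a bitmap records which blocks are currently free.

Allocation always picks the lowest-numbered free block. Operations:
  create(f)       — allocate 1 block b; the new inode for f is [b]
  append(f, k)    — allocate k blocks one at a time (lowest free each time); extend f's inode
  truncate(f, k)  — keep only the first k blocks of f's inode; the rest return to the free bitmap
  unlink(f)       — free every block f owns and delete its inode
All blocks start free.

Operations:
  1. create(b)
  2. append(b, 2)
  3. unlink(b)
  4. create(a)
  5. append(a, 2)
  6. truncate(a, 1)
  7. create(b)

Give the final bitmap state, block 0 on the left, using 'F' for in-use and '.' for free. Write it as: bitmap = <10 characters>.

bitmap = FF........

  1. create(b)  ⇒  F.........  {b→[0]}
  2. append(b, 2)  ⇒  FFF.......  {b→[0, 1, 2]}
  3. unlink(b)  ⇒  ..........  {}
  4. create(a)  ⇒  F.........  {a→[0]}
  5. append(a, 2)  ⇒  FFF.......  {a→[0, 1, 2]}
  6. truncate(a, 1)  ⇒  F.........  {a→[0]}
  7. create(b)  ⇒  FF........  {a→[0]; b→[1]}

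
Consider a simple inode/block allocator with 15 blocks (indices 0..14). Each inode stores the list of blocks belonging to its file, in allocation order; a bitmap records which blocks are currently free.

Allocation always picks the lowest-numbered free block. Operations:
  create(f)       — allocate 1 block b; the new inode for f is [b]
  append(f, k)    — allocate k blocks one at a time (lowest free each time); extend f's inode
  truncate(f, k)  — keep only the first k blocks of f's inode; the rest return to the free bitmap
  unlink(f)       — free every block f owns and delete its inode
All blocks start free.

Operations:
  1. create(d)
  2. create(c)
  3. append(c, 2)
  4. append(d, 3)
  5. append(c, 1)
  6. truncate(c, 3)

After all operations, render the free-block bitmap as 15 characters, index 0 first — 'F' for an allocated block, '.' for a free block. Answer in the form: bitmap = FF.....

after create(d) → d:[0]  free=[F..............]
after create(c) → c:[1], d:[0]  free=[FF.............]
after append(c, 2) → c:[1, 2, 3], d:[0]  free=[FFFF...........]
after append(d, 3) → c:[1, 2, 3], d:[0, 4, 5, 6]  free=[FFFFFFF........]
after append(c, 1) → c:[1, 2, 3, 7], d:[0, 4, 5, 6]  free=[FFFFFFFF.......]
after truncate(c, 3) → c:[1, 2, 3], d:[0, 4, 5, 6]  free=[FFFFFFF........]

bitmap = FFFFFFF........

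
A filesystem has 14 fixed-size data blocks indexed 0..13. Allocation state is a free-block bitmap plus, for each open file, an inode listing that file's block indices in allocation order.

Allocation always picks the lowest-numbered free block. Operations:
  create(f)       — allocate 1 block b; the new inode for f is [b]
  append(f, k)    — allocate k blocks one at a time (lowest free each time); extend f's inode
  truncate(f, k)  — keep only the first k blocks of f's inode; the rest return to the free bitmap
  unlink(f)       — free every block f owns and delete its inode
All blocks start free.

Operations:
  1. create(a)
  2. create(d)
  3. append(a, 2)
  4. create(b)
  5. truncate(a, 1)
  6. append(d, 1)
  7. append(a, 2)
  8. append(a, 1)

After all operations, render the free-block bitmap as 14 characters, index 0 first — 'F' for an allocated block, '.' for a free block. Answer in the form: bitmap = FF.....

[1] create(a) — a=0 (map F.............)
[2] create(d) — a=0 d=1 (map FF............)
[3] append(a, 2) — a=0,2,3 d=1 (map FFFF..........)
[4] create(b) — a=0,2,3 b=4 d=1 (map FFFFF.........)
[5] truncate(a, 1) — a=0 b=4 d=1 (map FF..F.........)
[6] append(d, 1) — a=0 b=4 d=1,2 (map FFF.F.........)
[7] append(a, 2) — a=0,3,5 b=4 d=1,2 (map FFFFFF........)
[8] append(a, 1) — a=0,3,5,6 b=4 d=1,2 (map FFFFFFF.......)

bitmap = FFFFFFF.......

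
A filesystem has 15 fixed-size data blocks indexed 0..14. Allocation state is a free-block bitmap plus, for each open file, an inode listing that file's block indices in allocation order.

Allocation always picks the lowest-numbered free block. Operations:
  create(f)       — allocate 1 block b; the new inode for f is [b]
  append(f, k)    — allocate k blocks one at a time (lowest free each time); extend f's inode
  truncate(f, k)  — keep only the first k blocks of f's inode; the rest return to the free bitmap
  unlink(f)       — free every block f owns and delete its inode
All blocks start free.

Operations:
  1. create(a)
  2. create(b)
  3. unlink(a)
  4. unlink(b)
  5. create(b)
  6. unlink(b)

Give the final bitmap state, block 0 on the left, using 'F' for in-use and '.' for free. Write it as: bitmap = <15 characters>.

create(a): bitmap=F.............. | a=[0]
create(b): bitmap=FF............. | a=[0] b=[1]
unlink(a): bitmap=.F............. | b=[1]
unlink(b): bitmap=............... | 
create(b): bitmap=F.............. | b=[0]
unlink(b): bitmap=............... | 

bitmap = ...............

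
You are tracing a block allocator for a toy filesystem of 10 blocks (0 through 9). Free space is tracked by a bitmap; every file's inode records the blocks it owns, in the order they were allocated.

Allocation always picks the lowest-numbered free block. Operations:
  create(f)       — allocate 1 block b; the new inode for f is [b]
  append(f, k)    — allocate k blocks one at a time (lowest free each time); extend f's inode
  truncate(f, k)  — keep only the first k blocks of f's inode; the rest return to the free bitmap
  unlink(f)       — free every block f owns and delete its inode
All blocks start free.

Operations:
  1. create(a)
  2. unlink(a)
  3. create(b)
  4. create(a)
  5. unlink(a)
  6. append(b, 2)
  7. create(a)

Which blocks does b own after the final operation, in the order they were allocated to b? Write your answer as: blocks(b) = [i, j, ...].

blocks(b) = [0, 1, 2]

  1. create(a)  ⇒  F.........  {a→[0]}
  2. unlink(a)  ⇒  ..........  {}
  3. create(b)  ⇒  F.........  {b→[0]}
  4. create(a)  ⇒  FF........  {a→[1]; b→[0]}
  5. unlink(a)  ⇒  F.........  {b→[0]}
  6. append(b, 2)  ⇒  FFF.......  {b→[0, 1, 2]}
  7. create(a)  ⇒  FFFF......  {a→[3]; b→[0, 1, 2]}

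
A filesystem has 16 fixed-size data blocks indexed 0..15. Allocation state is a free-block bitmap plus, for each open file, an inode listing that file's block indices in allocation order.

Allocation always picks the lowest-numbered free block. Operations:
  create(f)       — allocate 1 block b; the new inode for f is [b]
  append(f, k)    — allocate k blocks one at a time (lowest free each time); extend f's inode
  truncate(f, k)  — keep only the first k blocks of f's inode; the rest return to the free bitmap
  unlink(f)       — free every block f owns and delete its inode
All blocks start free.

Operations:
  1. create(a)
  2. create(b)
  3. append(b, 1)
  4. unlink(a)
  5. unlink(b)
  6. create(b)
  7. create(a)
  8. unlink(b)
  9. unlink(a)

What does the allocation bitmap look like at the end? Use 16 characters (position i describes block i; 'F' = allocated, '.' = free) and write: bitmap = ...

create(a): bitmap=F............... | a=[0]
create(b): bitmap=FF.............. | a=[0] b=[1]
append(b, 1): bitmap=FFF............. | a=[0] b=[1, 2]
unlink(a): bitmap=.FF............. | b=[1, 2]
unlink(b): bitmap=................ | 
create(b): bitmap=F............... | b=[0]
create(a): bitmap=FF.............. | a=[1] b=[0]
unlink(b): bitmap=.F.............. | a=[1]
unlink(a): bitmap=................ | 

bitmap = ................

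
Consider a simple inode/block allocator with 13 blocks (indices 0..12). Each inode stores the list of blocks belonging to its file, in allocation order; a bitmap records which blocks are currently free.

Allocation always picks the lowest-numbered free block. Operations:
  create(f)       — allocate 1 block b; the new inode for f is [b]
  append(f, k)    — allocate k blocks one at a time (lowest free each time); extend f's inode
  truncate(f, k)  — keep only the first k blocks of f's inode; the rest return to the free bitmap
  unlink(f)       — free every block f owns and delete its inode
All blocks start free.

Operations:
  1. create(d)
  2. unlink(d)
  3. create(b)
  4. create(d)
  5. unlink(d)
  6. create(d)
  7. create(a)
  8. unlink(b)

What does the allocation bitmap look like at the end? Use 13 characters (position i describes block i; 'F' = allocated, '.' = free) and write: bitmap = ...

bitmap = .FF..........

create(d): bitmap=F............ | d=[0]
unlink(d): bitmap=............. | 
create(b): bitmap=F............ | b=[0]
create(d): bitmap=FF........... | b=[0] d=[1]
unlink(d): bitmap=F............ | b=[0]
create(d): bitmap=FF........... | b=[0] d=[1]
create(a): bitmap=FFF.......... | a=[2] b=[0] d=[1]
unlink(b): bitmap=.FF.......... | a=[2] d=[1]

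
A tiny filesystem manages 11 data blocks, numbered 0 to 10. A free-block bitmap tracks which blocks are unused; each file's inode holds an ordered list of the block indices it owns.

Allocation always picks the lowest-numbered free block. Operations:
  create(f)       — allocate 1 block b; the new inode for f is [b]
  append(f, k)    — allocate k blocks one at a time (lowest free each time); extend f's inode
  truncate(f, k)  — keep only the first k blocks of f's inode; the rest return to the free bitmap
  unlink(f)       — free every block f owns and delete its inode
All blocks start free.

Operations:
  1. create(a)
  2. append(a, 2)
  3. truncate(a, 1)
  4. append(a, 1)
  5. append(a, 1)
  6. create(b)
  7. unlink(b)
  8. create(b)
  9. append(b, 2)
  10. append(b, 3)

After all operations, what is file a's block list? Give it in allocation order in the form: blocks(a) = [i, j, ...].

create(a): bitmap=F.......... | a=[0]
append(a, 2): bitmap=FFF........ | a=[0, 1, 2]
truncate(a, 1): bitmap=F.......... | a=[0]
append(a, 1): bitmap=FF......... | a=[0, 1]
append(a, 1): bitmap=FFF........ | a=[0, 1, 2]
create(b): bitmap=FFFF....... | a=[0, 1, 2] b=[3]
unlink(b): bitmap=FFF........ | a=[0, 1, 2]
create(b): bitmap=FFFF....... | a=[0, 1, 2] b=[3]
append(b, 2): bitmap=FFFFFF..... | a=[0, 1, 2] b=[3, 4, 5]
append(b, 3): bitmap=FFFFFFFFF.. | a=[0, 1, 2] b=[3, 4, 5, 6, 7, 8]

blocks(a) = [0, 1, 2]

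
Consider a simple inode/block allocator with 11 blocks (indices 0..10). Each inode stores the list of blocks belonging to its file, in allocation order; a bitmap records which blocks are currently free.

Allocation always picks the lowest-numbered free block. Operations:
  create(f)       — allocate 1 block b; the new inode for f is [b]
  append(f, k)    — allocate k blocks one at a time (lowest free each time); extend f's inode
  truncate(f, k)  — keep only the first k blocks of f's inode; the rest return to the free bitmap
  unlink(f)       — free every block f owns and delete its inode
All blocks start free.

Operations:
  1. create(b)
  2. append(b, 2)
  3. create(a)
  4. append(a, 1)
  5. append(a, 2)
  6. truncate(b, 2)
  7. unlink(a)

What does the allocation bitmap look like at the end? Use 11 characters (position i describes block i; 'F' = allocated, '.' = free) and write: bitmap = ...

create(b): bitmap=F.......... | b=[0]
append(b, 2): bitmap=FFF........ | b=[0, 1, 2]
create(a): bitmap=FFFF....... | a=[3] b=[0, 1, 2]
append(a, 1): bitmap=FFFFF...... | a=[3, 4] b=[0, 1, 2]
append(a, 2): bitmap=FFFFFFF.... | a=[3, 4, 5, 6] b=[0, 1, 2]
truncate(b, 2): bitmap=FF.FFFF.... | a=[3, 4, 5, 6] b=[0, 1]
unlink(a): bitmap=FF......... | b=[0, 1]

bitmap = FF.........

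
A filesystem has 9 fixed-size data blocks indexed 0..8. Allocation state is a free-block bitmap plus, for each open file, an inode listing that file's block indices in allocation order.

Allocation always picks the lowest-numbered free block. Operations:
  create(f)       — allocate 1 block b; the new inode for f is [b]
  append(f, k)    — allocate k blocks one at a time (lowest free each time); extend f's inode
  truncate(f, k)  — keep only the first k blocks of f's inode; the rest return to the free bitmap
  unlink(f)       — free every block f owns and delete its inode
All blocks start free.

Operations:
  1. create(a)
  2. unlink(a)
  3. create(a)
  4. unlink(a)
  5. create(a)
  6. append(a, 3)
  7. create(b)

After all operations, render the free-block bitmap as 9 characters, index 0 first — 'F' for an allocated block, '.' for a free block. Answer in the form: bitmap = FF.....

bitmap = FFFFF....

create(a): bitmap=F........ | a=[0]
unlink(a): bitmap=......... | 
create(a): bitmap=F........ | a=[0]
unlink(a): bitmap=......... | 
create(a): bitmap=F........ | a=[0]
append(a, 3): bitmap=FFFF..... | a=[0, 1, 2, 3]
create(b): bitmap=FFFFF.... | a=[0, 1, 2, 3] b=[4]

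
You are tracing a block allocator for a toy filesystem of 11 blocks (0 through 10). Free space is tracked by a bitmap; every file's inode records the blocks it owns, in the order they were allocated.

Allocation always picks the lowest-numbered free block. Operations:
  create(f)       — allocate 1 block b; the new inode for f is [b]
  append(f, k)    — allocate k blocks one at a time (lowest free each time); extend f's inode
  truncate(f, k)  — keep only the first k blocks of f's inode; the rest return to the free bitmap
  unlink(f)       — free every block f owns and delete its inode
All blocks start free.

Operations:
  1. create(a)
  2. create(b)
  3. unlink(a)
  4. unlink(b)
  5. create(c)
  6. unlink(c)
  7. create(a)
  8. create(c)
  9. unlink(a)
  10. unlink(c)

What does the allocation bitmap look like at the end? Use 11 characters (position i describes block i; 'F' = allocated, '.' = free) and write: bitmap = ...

  1. create(a)  ⇒  F..........  {a→[0]}
  2. create(b)  ⇒  FF.........  {a→[0]; b→[1]}
  3. unlink(a)  ⇒  .F.........  {b→[1]}
  4. unlink(b)  ⇒  ...........  {}
  5. create(c)  ⇒  F..........  {c→[0]}
  6. unlink(c)  ⇒  ...........  {}
  7. create(a)  ⇒  F..........  {a→[0]}
  8. create(c)  ⇒  FF.........  {a→[0]; c→[1]}
  9. unlink(a)  ⇒  .F.........  {c→[1]}
  10. unlink(c)  ⇒  ...........  {}

bitmap = ...........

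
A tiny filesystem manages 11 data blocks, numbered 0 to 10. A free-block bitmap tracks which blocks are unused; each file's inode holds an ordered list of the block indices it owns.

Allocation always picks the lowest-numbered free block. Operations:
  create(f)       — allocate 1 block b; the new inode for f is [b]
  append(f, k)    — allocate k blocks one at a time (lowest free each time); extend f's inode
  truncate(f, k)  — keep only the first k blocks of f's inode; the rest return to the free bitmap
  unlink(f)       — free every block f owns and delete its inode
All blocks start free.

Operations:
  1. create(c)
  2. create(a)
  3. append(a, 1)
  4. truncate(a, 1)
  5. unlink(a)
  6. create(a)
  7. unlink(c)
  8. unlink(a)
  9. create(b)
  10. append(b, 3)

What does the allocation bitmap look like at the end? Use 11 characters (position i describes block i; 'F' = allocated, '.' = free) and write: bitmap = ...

bitmap = FFFF.......

create(c): bitmap=F.......... | c=[0]
create(a): bitmap=FF......... | a=[1] c=[0]
append(a, 1): bitmap=FFF........ | a=[1, 2] c=[0]
truncate(a, 1): bitmap=FF......... | a=[1] c=[0]
unlink(a): bitmap=F.......... | c=[0]
create(a): bitmap=FF......... | a=[1] c=[0]
unlink(c): bitmap=.F......... | a=[1]
unlink(a): bitmap=........... | 
create(b): bitmap=F.......... | b=[0]
append(b, 3): bitmap=FFFF....... | b=[0, 1, 2, 3]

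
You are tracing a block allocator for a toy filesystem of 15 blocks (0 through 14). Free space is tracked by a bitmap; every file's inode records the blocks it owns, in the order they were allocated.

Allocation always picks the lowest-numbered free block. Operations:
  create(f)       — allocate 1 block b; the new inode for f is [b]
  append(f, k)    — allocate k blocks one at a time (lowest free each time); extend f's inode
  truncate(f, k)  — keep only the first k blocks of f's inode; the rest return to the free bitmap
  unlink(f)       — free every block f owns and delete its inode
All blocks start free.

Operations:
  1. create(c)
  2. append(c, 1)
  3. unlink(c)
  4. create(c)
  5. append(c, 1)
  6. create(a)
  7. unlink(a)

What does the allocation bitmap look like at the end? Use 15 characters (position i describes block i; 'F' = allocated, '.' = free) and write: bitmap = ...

bitmap = FF.............

[1] create(c) — c=0 (map F..............)
[2] append(c, 1) — c=0,1 (map FF.............)
[3] unlink(c) —  (map ...............)
[4] create(c) — c=0 (map F..............)
[5] append(c, 1) — c=0,1 (map FF.............)
[6] create(a) — a=2 c=0,1 (map FFF............)
[7] unlink(a) — c=0,1 (map FF.............)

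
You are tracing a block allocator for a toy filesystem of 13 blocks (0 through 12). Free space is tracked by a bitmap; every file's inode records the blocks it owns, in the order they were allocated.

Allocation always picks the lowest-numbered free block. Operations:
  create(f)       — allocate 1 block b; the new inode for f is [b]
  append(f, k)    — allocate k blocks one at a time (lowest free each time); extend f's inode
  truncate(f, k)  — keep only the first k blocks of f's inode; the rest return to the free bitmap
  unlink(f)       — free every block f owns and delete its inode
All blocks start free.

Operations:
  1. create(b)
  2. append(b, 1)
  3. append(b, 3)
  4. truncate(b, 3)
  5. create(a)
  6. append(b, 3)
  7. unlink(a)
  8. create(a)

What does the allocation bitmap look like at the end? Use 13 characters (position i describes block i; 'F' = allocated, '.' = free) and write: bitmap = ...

after create(b) → b:[0]  free=[F............]
after append(b, 1) → b:[0, 1]  free=[FF...........]
after append(b, 3) → b:[0, 1, 2, 3, 4]  free=[FFFFF........]
after truncate(b, 3) → b:[0, 1, 2]  free=[FFF..........]
after create(a) → a:[3], b:[0, 1, 2]  free=[FFFF.........]
after append(b, 3) → a:[3], b:[0, 1, 2, 4, 5, 6]  free=[FFFFFFF......]
after unlink(a) → b:[0, 1, 2, 4, 5, 6]  free=[FFF.FFF......]
after create(a) → a:[3], b:[0, 1, 2, 4, 5, 6]  free=[FFFFFFF......]

bitmap = FFFFFFF......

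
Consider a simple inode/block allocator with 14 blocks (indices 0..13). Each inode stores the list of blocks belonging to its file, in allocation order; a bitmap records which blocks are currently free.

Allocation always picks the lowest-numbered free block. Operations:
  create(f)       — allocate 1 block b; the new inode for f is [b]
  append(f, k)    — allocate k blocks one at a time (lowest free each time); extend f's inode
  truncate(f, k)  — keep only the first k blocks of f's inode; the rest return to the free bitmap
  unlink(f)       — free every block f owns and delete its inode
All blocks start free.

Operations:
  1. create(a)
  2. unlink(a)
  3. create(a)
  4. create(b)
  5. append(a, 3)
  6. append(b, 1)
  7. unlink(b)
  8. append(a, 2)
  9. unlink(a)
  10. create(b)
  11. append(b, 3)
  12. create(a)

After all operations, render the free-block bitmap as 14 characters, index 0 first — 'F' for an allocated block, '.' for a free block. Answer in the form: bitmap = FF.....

create(a): bitmap=F............. | a=[0]
unlink(a): bitmap=.............. | 
create(a): bitmap=F............. | a=[0]
create(b): bitmap=FF............ | a=[0] b=[1]
append(a, 3): bitmap=FFFFF......... | a=[0, 2, 3, 4] b=[1]
append(b, 1): bitmap=FFFFFF........ | a=[0, 2, 3, 4] b=[1, 5]
unlink(b): bitmap=F.FFF......... | a=[0, 2, 3, 4]
append(a, 2): bitmap=FFFFFF........ | a=[0, 2, 3, 4, 1, 5]
unlink(a): bitmap=.............. | 
create(b): bitmap=F............. | b=[0]
append(b, 3): bitmap=FFFF.......... | b=[0, 1, 2, 3]
create(a): bitmap=FFFFF......... | a=[4] b=[0, 1, 2, 3]

bitmap = FFFFF.........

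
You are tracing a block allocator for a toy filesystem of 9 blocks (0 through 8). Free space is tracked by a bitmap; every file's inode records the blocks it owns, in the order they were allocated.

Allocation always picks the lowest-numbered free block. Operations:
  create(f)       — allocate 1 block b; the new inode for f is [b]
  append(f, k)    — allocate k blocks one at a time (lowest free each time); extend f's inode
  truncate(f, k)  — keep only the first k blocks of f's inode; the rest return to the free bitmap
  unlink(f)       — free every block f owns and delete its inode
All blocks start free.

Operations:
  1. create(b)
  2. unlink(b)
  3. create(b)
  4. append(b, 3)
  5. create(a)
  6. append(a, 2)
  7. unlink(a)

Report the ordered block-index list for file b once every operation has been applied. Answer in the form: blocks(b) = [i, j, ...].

create(b): bitmap=F........ | b=[0]
unlink(b): bitmap=......... | 
create(b): bitmap=F........ | b=[0]
append(b, 3): bitmap=FFFF..... | b=[0, 1, 2, 3]
create(a): bitmap=FFFFF.... | a=[4] b=[0, 1, 2, 3]
append(a, 2): bitmap=FFFFFFF.. | a=[4, 5, 6] b=[0, 1, 2, 3]
unlink(a): bitmap=FFFF..... | b=[0, 1, 2, 3]

blocks(b) = [0, 1, 2, 3]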